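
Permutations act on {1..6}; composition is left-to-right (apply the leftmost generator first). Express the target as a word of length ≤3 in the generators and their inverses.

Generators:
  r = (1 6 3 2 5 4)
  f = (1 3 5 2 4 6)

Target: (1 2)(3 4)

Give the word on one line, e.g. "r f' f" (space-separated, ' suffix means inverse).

f r

  after f: (1 3 5 2 4 6)
  after r: (1 2)(3 4)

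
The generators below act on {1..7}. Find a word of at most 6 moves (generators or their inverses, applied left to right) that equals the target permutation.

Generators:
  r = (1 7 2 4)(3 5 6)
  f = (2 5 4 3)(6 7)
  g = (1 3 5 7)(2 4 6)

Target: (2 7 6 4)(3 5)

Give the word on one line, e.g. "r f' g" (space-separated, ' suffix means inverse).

  after f': (2 3 4 5)(6 7)
  after g: (1 3 6)(2 5 4 7)
  after g: (1 5 6 3 2 7 4)
  after r': (1 3 7 2)
  after g': (2 7 6 4)(3 5)

f' g g r' g'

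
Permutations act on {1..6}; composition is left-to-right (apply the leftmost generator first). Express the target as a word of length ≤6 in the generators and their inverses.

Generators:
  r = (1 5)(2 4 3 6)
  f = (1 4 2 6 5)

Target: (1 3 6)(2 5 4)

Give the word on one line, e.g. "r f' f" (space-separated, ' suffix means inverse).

r f' f' r' r'

  after r: (1 5)(2 4 3 6)
  after f': (1 6 4 3 2)
  after f': (1 2 5 6)(3 4)
  after r': (1 6 5 3 2)
  after r': (1 3 6)(2 5 4)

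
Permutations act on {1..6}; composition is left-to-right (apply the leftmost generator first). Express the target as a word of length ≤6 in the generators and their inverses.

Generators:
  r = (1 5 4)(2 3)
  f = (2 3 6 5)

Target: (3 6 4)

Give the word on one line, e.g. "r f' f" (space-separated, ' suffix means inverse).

  after r: (1 5 4)(2 3)
  after r: (1 4 5)
  after f: (1 4 2 3 6 5)
  after r: (3 6 4)

r r f r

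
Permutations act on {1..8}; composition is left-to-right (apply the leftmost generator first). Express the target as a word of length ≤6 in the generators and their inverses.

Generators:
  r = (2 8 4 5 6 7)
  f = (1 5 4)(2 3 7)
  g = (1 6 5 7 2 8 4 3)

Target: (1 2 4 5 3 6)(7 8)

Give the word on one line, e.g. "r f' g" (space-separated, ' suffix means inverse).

f f g' r'

  after f: (1 5 4)(2 3 7)
  after f: (1 4 5)(2 7 3)
  after g': (1 8 2 5 3 7 4 6)
  after r': (1 2 4 5 3 6)(7 8)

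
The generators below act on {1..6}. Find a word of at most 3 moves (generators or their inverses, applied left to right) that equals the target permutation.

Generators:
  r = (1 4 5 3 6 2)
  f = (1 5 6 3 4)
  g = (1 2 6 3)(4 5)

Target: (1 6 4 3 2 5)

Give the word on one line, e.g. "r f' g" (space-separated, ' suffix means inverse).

f' r f

  after f': (1 4 3 6 5)
  after r: (1 5 4 6 3 2)
  after f: (1 6 4 3 2 5)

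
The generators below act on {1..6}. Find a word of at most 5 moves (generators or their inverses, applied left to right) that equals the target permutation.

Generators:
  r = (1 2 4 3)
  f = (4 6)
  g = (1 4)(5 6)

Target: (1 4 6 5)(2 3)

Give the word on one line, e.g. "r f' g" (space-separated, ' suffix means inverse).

  after g: (1 4)(5 6)
  after f: (1 6 5 4)
  after r: (1 6 5 3)(2 4)
  after r: (1 6 5)(2 3)
  after f: (1 4 6 5)(2 3)

g f r r f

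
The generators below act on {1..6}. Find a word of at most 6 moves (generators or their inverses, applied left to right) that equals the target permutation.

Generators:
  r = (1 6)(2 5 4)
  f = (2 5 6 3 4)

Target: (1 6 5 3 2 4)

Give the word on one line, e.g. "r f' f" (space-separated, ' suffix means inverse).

  after f': (2 4 3 6 5)
  after r: (1 6 4 3)
  after r: (2 5 4 3 6)
  after f': (3 5)(4 6)
  after r': (1 6 5 3 2 4)

f' r r f' r'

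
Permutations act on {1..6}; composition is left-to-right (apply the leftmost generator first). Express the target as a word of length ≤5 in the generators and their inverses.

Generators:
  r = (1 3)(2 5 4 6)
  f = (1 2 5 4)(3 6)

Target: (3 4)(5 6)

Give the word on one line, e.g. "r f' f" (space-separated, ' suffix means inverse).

  after f: (1 2 5 4)(3 6)
  after r: (1 5 6)(2 4 3)
  after f': (1 2 5 3)(4 6)
  after f': (3 4)(5 6)

f r f' f'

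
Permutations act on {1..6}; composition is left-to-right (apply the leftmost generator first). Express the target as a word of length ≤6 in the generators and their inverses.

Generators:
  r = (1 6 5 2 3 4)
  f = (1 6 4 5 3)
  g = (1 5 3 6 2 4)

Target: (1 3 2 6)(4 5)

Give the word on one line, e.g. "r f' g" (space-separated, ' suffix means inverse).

  after g: (1 5 3 6 2 4)
  after r: (1 2)(3 5 4 6)
  after g: (1 4 2 5)
  after r': (1 3 2 6)(4 5)

g r g r'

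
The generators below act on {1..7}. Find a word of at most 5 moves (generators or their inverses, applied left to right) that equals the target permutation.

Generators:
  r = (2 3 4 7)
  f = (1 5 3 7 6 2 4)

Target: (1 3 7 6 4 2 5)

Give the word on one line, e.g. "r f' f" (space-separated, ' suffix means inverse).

r f' r'

  after r: (2 3 4 7)
  after f': (1 4 3 2 5)(6 7)
  after r': (1 3 7 6 4 2 5)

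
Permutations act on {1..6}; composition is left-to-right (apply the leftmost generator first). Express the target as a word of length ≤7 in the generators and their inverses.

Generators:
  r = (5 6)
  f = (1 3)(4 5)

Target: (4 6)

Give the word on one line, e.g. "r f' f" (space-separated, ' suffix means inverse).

  after f: (1 3)(4 5)
  after r: (1 3)(4 6 5)
  after f': (4 6)
  after f': (1 3)(4 6 5)
  after f': (4 6)

f r f' f' f'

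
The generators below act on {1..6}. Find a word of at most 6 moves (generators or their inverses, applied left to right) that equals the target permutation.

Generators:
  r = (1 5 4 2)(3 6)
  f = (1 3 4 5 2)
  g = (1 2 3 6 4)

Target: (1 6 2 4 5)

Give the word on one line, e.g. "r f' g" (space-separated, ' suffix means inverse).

  after f: (1 3 4 5 2)
  after g: (1 6 4 5 3)
  after f: (1 6 5 4 2)
  after r': (1 3 6)
  after r': (1 6 2 4 5)

f g f r' r'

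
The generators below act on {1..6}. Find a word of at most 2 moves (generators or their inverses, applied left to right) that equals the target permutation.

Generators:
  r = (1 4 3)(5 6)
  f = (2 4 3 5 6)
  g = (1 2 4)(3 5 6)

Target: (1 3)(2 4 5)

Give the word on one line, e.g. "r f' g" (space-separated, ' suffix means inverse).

  after r: (1 4 3)(5 6)
  after f: (1 3)(2 4 5)

r f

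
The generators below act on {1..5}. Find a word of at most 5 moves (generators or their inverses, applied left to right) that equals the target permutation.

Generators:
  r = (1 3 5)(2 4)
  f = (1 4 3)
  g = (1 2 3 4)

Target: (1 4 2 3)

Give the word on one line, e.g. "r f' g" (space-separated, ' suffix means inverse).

  after r: (1 3 5)(2 4)
  after r: (1 5 3)
  after r: (2 4)
  after f: (1 4 2 3)

r r r f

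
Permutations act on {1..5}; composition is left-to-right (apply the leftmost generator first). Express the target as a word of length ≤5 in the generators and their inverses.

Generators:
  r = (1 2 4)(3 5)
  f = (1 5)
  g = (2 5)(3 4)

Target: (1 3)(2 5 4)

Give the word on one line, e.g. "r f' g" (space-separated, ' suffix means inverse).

f' r' f

  after f': (1 5)
  after r': (1 3 5 4 2)
  after f: (1 3)(2 5 4)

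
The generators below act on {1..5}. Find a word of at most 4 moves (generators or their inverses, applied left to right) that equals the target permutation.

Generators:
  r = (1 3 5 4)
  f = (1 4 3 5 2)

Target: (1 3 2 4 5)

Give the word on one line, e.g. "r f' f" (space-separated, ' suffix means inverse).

r' f r f'

  after r': (1 4 5 3)
  after f: (1 3 4 2)
  after r: (1 5 4 2 3)
  after f': (1 3 2 4 5)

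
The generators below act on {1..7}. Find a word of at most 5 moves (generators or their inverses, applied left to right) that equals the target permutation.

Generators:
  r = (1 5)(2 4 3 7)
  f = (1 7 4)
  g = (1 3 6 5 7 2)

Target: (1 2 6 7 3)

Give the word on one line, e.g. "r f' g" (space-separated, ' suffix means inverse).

  after g': (1 2 7 5 6 3)
  after r': (1 7)(2 3 5 6 4)
  after g: (1 2 6 4)(3 7)
  after f': (1 2 6 7 3)

g' r' g f'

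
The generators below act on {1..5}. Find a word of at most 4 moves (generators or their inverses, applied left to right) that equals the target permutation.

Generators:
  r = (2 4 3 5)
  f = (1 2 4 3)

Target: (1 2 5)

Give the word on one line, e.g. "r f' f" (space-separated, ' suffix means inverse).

  after r': (2 5 3 4)
  after f: (1 2 5)

r' f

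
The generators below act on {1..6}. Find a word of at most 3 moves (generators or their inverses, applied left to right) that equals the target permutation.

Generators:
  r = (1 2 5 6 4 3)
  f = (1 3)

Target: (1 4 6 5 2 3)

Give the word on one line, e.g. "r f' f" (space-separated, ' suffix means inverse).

  after f': (1 3)
  after r': (1 4 6 5 2)
  after f: (1 4 6 5 2 3)

f' r' f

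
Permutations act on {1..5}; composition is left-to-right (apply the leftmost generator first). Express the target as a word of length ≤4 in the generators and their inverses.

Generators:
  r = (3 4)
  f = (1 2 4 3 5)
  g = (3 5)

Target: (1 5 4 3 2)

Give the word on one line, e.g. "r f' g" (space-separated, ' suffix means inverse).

  after r': (3 4)
  after g': (3 4 5)
  after f': (1 5 4 3 2)

r' g' f'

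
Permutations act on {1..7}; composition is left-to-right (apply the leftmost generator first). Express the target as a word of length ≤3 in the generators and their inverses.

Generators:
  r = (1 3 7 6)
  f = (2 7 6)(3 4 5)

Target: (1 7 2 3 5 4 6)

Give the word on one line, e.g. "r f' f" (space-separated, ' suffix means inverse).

  after f': (2 6 7)(3 5 4)
  after r': (1 6 3 5 4)(2 7)
  after r': (1 7 2 3 5 4 6)

f' r' r'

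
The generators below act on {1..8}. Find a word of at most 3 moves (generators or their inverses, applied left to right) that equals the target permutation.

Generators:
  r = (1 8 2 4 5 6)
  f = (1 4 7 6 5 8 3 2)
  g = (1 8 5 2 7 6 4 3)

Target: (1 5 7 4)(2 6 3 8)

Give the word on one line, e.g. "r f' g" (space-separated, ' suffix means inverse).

  after g: (1 8 5 2 7 6 4 3)
  after g: (1 5 7 4)(2 6 3 8)

g g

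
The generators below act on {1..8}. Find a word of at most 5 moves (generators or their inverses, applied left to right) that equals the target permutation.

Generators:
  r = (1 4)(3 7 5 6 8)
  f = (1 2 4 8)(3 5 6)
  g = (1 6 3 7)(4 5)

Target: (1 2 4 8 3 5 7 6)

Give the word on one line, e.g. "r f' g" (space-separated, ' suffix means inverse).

  after f: (1 2 4 8)(3 5 6)
  after g: (1 2 5 3 4 8 6 7)
  after g: (1 2 4 8 3 5 7 6)

f g g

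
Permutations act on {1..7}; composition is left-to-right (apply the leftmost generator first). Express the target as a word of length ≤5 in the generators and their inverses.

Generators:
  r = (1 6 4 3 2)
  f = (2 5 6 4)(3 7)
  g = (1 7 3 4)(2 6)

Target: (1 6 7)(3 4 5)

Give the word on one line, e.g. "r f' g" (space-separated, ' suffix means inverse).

r' g' g' f' r'

  after r': (1 2 3 4 6)
  after g': (1 6 4 2 7)
  after g': (1 2)(3 7 4 6)
  after f': (1 4 5 2)(6 7)
  after r': (1 6 7)(3 4 5)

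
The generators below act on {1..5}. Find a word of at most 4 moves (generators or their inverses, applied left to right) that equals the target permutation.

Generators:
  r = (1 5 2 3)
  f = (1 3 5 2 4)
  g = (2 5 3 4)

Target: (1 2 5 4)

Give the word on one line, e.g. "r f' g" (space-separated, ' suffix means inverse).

f' r f'

  after f': (1 4 2 5 3)
  after r: (1 4 3 5)
  after f': (1 2 5 4)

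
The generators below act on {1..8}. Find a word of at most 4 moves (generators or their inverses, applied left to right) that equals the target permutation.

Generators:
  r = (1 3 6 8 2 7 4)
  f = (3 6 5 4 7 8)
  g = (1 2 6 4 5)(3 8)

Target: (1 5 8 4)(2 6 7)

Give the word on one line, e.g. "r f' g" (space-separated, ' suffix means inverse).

f r' g' f

  after f: (3 6 5 4 7 8)
  after r': (1 4 2 8)(5 7 6)
  after g': (1 6 4)(2 3 8 5 7)
  after f: (1 5 8 4)(2 6 7)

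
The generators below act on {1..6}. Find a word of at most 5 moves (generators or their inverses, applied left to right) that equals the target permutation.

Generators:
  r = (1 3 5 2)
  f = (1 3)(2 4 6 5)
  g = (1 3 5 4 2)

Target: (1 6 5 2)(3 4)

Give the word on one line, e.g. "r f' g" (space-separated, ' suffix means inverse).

  after r': (1 2 5 3)
  after f: (1 4 6 5)
  after r: (1 4 6 2)(3 5)
  after f: (1 6 4 5)(2 3)
  after g': (1 6 5 2)(3 4)

r' f r f g'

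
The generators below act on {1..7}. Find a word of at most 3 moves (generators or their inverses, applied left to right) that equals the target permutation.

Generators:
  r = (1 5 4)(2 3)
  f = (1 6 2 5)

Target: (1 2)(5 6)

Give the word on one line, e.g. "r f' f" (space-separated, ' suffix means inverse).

  after f': (1 5 2 6)
  after f': (1 2)(5 6)

f' f'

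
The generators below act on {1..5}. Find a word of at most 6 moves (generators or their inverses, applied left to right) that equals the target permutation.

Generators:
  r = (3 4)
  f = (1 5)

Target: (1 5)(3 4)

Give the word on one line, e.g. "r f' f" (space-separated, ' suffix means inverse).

  after f': (1 5)
  after r: (1 5)(3 4)
  after f: (3 4)
  after f: (1 5)(3 4)

f' r f f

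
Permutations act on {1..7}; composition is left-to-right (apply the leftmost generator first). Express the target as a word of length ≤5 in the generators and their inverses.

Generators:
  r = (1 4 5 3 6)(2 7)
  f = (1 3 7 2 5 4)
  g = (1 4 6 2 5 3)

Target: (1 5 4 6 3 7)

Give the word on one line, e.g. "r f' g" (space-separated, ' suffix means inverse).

  after r': (1 6 3 5 4)(2 7)
  after g': (1 4 3 2 7 6 5)
  after r: (1 5 4 6 3 7)

r' g' r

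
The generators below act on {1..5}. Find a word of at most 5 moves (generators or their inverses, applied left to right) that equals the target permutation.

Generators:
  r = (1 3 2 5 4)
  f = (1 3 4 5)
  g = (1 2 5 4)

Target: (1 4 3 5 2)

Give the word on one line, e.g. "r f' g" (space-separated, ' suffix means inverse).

  after r: (1 3 2 5 4)
  after g: (1 3 5)(2 4)
  after f': (2 3 4)
  after r': (1 4 3 5 2)

r g f' r'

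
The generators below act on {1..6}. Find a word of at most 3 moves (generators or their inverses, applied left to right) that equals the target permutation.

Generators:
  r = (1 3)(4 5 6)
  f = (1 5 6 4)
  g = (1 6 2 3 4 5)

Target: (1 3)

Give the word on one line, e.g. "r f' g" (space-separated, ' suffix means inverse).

  after r': (1 3)(4 6 5)
  after r': (4 5 6)
  after r': (1 3)

r' r' r'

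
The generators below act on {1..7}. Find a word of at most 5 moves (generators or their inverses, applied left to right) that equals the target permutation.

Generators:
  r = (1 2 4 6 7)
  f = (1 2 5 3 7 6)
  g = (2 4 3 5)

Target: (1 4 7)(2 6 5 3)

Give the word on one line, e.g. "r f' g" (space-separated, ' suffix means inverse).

  after r': (1 7 6 4 2)
  after r': (1 6 2 7 4)
  after g': (1 6 5 3 4)(2 7)
  after r': (1 4 7)(2 6 5 3)

r' r' g' r'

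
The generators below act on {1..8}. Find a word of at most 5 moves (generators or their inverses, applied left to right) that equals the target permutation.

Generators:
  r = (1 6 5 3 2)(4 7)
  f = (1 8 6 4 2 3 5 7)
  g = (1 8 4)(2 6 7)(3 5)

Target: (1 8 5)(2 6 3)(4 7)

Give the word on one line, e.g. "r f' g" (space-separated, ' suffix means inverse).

g g r' f g

  after g: (1 8 4)(2 6 7)(3 5)
  after g: (1 4 8)(2 7 6)
  after r': (1 7)(2 4 8)(3 5 6)
  after f: (3 7 8)(4 6 5)
  after g: (1 8 5)(2 6 3)(4 7)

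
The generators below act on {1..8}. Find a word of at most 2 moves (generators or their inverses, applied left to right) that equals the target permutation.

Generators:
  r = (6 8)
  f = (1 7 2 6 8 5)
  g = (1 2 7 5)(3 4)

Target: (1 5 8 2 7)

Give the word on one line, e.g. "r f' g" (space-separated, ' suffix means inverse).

  after r: (6 8)
  after f': (1 5 8 2 7)

r f'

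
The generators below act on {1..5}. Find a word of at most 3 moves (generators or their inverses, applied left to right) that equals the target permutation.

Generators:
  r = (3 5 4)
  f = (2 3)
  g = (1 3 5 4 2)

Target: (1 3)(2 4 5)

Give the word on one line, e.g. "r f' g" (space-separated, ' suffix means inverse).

  after g': (1 2 4 5 3)
  after f: (1 3)(2 4 5)

g' f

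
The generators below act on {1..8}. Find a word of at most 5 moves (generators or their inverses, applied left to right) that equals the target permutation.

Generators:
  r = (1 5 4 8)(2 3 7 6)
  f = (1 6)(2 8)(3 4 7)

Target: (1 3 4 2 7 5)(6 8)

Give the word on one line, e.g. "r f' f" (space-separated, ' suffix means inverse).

  after f': (1 6)(2 8)(3 7 4)
  after r': (1 7 5)(2 4)(6 8)
  after f': (1 4 8)(2 3 7 5 6)
  after f': (1 3 4 2 7 5)(6 8)

f' r' f' f'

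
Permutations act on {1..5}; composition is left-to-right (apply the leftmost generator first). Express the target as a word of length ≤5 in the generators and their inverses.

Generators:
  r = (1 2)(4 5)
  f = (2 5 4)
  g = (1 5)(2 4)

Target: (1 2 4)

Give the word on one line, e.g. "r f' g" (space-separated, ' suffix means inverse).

  after f: (2 5 4)
  after r: (1 2 4)
  after f': (1 4)(2 5)
  after f': (1 5 4)
  after f': (1 2 4)

f r f' f' f'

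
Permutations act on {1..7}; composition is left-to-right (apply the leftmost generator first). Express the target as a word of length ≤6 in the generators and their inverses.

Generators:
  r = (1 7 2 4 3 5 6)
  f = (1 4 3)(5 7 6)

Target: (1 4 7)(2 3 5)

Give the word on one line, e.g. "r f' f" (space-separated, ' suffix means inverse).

  after f': (1 3 4)(5 6 7)
  after r: (1 5)(2 4 7 6)
  after f: (1 7 5 4 6 2 3)
  after r': (2 4 5)(3 6 7)
  after f: (1 4 7)(2 3 5)

f' r f r' f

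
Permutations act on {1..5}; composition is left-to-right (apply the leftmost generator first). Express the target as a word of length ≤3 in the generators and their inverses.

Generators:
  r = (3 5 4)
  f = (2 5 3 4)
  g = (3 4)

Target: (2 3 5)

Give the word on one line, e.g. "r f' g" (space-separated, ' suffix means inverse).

  after f': (2 4 3 5)
  after g': (2 3 5)

f' g'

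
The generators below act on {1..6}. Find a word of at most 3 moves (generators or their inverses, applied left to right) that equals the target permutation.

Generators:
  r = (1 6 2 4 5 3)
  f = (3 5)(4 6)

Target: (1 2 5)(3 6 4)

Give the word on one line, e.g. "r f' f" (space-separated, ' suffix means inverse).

  after r: (1 6 2 4 5 3)
  after r: (1 2 5)(3 6 4)

r r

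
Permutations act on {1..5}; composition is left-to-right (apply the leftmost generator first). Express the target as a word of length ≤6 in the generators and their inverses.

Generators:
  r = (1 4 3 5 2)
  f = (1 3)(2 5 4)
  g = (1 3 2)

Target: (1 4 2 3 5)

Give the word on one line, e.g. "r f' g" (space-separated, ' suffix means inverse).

  after g: (1 3 2)
  after f': (2 3 4 5)
  after g': (1 2)(3 4 5)
  after f': (1 4 2 3 5)

g f' g' f'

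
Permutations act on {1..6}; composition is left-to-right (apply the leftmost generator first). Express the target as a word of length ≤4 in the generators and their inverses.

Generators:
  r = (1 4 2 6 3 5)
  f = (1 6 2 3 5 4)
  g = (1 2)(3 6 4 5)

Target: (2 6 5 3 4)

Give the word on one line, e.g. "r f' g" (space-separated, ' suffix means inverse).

  after f': (1 4 5 3 2 6)
  after r: (1 2 3 6 4)
  after g: (2 6 5 3 4)

f' r g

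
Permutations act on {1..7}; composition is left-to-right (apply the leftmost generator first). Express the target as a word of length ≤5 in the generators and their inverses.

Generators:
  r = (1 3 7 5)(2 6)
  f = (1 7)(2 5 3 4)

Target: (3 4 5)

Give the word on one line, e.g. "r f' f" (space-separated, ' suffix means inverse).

  after f': (1 7)(2 4 3 5)
  after f': (2 3)(4 5)
  after r: (1 3 6 2 7 5 4)
  after r: (1 7)(2 5 4 3)
  after f': (3 4 5)

f' f' r r f'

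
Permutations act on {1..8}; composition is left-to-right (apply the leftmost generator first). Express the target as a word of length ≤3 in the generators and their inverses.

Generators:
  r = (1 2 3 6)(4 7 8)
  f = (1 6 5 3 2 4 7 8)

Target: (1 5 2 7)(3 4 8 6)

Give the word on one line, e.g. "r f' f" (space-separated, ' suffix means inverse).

f f

  after f: (1 6 5 3 2 4 7 8)
  after f: (1 5 2 7)(3 4 8 6)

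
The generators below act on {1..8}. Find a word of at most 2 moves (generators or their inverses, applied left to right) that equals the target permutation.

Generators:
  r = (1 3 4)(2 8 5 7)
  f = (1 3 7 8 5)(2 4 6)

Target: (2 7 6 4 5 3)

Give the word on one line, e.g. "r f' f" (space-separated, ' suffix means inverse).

  after r: (1 3 4)(2 8 5 7)
  after f': (2 7 6 4 5 3)

r f'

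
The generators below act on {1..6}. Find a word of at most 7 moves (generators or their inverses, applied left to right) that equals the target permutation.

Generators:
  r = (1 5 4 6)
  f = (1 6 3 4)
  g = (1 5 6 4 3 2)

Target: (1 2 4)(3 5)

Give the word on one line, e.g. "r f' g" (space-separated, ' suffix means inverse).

g' r r f' r'

  after g': (1 2 3 4 6 5)
  after r: (1 2 3 6 4)
  after r: (1 2 3)(4 5)
  after f': (1 2 6)(3 4 5)
  after r': (1 2 4)(3 5)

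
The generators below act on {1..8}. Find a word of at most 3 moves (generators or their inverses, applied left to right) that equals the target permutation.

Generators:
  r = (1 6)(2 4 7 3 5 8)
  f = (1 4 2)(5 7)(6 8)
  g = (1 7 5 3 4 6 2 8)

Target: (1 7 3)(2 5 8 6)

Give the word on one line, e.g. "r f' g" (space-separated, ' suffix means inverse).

r r g

  after r: (1 6)(2 4 7 3 5 8)
  after r: (2 7 5)(3 8 4)
  after g: (1 7 3)(2 5 8 6)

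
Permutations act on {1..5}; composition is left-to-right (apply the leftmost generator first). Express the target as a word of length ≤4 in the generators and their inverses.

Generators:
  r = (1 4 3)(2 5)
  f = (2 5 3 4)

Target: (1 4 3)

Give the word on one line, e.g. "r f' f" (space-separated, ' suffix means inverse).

  after r': (1 3 4)(2 5)
  after r': (1 4 3)

r' r'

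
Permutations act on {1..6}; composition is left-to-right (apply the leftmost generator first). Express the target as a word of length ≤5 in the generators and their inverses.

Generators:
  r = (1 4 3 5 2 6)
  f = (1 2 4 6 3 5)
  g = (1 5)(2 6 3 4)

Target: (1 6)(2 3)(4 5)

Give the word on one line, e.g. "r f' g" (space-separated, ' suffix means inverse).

f' f' f'

  after f': (1 5 3 6 4 2)
  after f': (1 3 4)(2 5 6)
  after f': (1 6)(2 3)(4 5)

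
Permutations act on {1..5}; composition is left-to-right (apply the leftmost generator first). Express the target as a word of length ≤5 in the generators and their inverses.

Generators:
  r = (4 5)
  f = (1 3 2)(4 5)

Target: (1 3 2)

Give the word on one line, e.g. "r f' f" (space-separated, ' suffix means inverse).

  after r': (4 5)
  after f': (1 2 3)
  after r: (1 2 3)(4 5)
  after f': (1 3 2)

r' f' r f'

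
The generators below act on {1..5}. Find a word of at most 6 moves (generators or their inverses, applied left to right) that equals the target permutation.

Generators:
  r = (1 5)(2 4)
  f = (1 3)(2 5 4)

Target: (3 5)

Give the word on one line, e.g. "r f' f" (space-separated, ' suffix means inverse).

  after r': (1 5)(2 4)
  after f: (1 4 5 3)
  after f: (1 2 5)
  after f: (1 5 3)(2 4)
  after r': (3 5)

r' f f f r'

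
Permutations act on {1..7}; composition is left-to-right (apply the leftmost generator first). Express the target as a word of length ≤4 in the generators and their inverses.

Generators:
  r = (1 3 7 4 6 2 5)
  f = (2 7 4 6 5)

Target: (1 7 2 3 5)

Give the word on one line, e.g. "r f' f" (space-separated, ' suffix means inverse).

  after f': (2 5 6 4 7)
  after r: (1 3 7 5 2)
  after f': (1 3 2)(4 7 6)
  after r: (1 7 2 3 5)

f' r f' r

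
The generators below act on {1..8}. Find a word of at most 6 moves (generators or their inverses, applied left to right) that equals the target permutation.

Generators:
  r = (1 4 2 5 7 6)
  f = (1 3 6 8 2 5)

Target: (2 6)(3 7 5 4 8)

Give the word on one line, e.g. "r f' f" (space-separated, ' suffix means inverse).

  after r: (1 4 2 5 7 6)
  after r: (1 2 7)(4 5 6)
  after f': (1 8 6 4 2 7 5 3)
  after f': (1 6 4 8 3 5)(2 7)
  after r: (2 6)(3 7 5 4 8)

r r f' f' r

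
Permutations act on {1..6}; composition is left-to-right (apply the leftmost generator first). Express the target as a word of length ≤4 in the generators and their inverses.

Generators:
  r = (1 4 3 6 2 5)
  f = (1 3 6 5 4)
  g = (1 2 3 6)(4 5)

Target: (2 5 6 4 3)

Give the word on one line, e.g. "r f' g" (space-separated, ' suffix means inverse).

  after g': (1 6 3 2)(4 5)
  after f': (1 3 2 4 6)
  after f': (2 5 6 4 3)

g' f' f'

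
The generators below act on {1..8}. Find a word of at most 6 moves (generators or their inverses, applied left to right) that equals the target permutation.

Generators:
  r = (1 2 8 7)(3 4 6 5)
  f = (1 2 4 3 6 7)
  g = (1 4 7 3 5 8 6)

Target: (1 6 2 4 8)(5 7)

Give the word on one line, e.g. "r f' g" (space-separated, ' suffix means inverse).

  after r': (1 7 8 2)(3 5 6 4)
  after g: (1 3 8 2 4 5)(6 7)
  after r': (1 5 7 4 6 8)(2 3)
  after f: (1 5)(2 6 8)(3 4 7)
  after r': (1 6 2 4 8)(5 7)

r' g r' f r'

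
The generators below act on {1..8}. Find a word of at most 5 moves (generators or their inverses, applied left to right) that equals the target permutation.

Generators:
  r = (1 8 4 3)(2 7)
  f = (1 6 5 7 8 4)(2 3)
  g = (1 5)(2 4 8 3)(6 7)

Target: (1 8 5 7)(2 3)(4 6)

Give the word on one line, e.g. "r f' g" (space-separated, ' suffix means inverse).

g' g' f' r g'

  after g': (1 5)(2 3 8 4)(6 7)
  after g': (2 8)(3 4)
  after f': (1 4 2 7 5 6)(3 8)
  after r: (1 3 4 7 5 6 8)
  after g': (1 8 5 7)(2 3)(4 6)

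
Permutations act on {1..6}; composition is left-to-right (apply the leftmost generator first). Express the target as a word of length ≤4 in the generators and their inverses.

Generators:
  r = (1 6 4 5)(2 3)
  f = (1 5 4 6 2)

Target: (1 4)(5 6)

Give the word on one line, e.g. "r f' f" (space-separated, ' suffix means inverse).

  after r: (1 6 4 5)(2 3)
  after r: (1 4)(5 6)

r r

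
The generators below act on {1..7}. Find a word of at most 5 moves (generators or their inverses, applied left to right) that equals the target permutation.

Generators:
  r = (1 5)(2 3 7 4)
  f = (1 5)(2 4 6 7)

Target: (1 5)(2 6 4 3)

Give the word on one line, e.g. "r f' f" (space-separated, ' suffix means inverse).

f f f r f

  after f: (1 5)(2 4 6 7)
  after f: (2 6)(4 7)
  after f: (1 5)(2 7 6 4)
  after r: (2 4 3 7 6)
  after f: (1 5)(2 6 4 3)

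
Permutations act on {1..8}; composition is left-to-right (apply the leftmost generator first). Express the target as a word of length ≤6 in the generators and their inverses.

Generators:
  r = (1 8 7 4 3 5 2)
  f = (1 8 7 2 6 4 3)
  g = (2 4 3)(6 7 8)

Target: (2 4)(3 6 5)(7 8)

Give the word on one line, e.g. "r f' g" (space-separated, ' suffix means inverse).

f f g r'

  after f: (1 8 7 2 6 4 3)
  after f: (1 7 6 3 8 2 4)
  after g: (1 8 4)(2 3 6)
  after r': (2 4)(3 6 5)(7 8)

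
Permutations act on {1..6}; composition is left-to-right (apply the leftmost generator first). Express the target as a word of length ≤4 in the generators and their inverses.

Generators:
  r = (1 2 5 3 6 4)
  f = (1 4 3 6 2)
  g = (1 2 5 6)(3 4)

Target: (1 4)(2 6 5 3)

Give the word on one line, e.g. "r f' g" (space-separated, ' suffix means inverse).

  after f: (1 4 3 6 2)
  after g: (1 3)(5 6)
  after f': (1 4)(2 6 5 3)

f g f'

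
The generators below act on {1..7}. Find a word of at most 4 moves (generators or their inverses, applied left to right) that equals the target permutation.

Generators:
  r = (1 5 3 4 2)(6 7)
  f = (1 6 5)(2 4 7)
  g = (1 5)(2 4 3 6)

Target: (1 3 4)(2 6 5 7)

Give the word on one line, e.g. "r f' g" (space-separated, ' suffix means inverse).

  after f: (1 6 5)(2 4 7)
  after f: (1 5 6)(2 7 4)
  after r: (1 3 4)(2 6 5 7)

f f r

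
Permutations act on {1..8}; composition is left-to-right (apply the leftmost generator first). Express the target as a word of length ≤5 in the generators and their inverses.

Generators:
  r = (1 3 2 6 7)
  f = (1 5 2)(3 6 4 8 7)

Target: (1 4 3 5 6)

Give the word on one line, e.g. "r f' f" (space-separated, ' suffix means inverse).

  after f': (1 2 5)(3 7 8 4 6)
  after r: (1 6 2 5 3)(4 7 8)
  after f: (1 4 3 5 6)

f' r f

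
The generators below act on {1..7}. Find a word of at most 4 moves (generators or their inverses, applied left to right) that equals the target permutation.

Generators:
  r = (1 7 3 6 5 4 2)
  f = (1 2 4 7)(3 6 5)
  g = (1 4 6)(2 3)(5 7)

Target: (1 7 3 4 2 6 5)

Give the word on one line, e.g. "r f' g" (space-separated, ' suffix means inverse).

  after r: (1 7 3 6 5 4 2)
  after g: (1 5 6 7 2 4 3)
  after g: (1 7 3 4 2 6 5)

r g g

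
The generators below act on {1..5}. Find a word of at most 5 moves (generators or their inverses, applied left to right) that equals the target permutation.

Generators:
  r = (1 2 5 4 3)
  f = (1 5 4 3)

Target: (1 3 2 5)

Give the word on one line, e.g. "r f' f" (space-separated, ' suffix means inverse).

  after f': (1 3 4 5)
  after r': (1 4 2)(3 5)
  after f': (1 5 4 2 3)
  after r: (1 4 5 3 2)
  after f: (1 3 2 5)

f' r' f' r f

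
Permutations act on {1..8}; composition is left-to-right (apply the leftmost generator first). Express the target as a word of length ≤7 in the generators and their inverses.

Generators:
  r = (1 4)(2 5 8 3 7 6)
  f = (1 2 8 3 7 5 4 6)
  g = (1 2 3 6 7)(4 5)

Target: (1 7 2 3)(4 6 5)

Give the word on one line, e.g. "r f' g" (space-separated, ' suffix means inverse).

r' g f' r' f

  after r': (1 4)(2 6 7 3 8 5)
  after g: (1 5 3 8 4 2 7 6)
  after f': (1 7 4)(2 3)(5 8)
  after r': (1 3 6 7)(2 8)
  after f: (1 7 2 3)(4 6 5)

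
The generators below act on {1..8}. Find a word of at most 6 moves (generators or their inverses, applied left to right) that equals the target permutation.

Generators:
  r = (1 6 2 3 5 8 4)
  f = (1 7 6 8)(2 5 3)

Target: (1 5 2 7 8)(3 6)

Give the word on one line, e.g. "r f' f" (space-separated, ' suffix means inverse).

r' f' r' r'

  after r': (1 4 8 5 3 2 6)
  after f': (1 4 6 8 2 7)
  after r': (1 8 6 5 3 2 7 4)
  after r': (1 5 2 7 8)(3 6)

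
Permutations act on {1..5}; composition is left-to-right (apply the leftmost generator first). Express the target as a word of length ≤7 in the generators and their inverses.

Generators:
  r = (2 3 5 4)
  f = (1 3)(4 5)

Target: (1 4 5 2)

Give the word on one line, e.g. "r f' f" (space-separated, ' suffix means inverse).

  after f: (1 3)(4 5)
  after r': (1 2 4 3)
  after r': (1 4 2 5 3)
  after r': (1 5 2 3)
  after f': (1 4 5 2)

f r' r' r' f'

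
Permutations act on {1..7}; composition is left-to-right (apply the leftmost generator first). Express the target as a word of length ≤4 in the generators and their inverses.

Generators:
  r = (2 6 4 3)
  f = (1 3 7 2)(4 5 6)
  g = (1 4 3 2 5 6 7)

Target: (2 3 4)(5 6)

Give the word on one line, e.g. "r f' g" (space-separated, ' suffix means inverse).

  after f': (1 2 7 3)(4 6 5)
  after r: (1 6 5 3)(2 7)
  after f: (1 4 5 7)
  after g': (2 3 4)(5 6)

f' r f g'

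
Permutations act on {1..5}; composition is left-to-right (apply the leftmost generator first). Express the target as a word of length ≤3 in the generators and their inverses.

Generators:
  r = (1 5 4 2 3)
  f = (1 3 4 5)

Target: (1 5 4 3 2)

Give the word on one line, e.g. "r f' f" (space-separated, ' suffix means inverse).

  after r': (1 3 2 4 5)
  after f: (1 4)(2 5 3)
  after f: (1 5 4 3 2)

r' f f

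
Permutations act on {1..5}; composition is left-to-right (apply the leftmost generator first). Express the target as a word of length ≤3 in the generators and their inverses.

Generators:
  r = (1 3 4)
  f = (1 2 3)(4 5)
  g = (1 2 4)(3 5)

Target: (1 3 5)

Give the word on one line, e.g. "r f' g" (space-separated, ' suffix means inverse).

r' f' g

  after r': (1 4 3)
  after f': (1 5 4 2)
  after g: (1 3 5)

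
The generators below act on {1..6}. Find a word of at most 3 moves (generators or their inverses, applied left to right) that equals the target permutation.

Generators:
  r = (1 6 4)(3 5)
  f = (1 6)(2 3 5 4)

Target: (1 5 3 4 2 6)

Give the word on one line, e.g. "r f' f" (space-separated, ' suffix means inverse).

f' r f'

  after f': (1 6)(2 4 5 3)
  after r: (1 4 3 2)
  after f': (1 5 3 4 2 6)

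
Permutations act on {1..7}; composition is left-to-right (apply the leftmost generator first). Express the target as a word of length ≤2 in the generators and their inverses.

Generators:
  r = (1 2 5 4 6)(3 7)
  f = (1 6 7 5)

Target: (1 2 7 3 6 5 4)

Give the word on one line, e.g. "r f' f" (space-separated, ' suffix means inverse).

r f'

  after r: (1 2 5 4 6)(3 7)
  after f': (1 2 7 3 6 5 4)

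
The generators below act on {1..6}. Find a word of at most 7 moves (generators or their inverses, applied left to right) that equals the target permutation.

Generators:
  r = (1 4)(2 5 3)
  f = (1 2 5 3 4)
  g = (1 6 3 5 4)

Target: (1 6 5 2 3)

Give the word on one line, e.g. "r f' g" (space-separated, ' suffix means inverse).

  after g': (1 4 5 3 6)
  after r': (2 3 6 4)
  after g': (1 4 2 6 5 3)
  after r: (2 6 3 4 5)
  after g: (1 6 5 2 3)

g' r' g' r g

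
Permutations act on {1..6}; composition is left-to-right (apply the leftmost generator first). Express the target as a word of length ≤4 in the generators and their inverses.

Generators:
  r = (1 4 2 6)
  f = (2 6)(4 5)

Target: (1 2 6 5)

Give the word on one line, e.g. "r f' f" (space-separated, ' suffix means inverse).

f' r' f'

  after f': (2 6)(4 5)
  after r': (1 6 4 5)
  after f': (1 2 6 5)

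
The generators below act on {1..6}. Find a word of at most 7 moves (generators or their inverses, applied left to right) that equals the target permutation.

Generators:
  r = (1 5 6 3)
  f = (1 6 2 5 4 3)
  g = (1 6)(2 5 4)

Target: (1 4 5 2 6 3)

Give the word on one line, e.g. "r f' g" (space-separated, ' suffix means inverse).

  after g': (1 6)(2 4 5)
  after f: (1 2 3)
  after r': (1 2 6 5)
  after g: (1 5 6 4 2)
  after f: (1 4 5 2 6 3)

g' f r' g f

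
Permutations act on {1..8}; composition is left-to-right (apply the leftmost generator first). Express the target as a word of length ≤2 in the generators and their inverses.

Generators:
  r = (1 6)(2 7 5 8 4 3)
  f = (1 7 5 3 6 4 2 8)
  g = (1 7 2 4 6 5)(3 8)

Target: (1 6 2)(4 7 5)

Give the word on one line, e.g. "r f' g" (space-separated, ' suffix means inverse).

g' g'

  after g': (1 5 6 4 2 7)(3 8)
  after g': (1 6 2)(4 7 5)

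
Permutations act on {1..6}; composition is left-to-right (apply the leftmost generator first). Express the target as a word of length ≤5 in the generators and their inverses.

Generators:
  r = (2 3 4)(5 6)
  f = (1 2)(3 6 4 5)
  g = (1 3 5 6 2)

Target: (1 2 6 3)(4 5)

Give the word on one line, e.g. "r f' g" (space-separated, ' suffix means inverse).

  after g: (1 3 5 6 2)
  after r': (1 2)(3 6 4)
  after g: (2 3)(4 5 6)
  after g: (1 3)(2 5)(4 6)
  after r': (1 2 6 3)(4 5)

g r' g g r'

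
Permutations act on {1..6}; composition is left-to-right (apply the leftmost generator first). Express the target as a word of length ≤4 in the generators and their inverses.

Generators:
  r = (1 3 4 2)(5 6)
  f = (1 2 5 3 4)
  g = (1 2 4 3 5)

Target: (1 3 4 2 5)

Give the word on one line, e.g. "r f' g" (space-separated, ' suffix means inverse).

g g f'

  after g: (1 2 4 3 5)
  after g: (1 4 5 2 3)
  after f': (1 3 4 2 5)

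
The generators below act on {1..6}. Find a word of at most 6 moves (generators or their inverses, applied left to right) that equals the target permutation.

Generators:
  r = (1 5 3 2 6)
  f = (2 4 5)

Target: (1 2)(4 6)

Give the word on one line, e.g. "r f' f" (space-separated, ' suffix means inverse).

  after f: (2 4 5)
  after r': (1 6 2 4)(3 5)
  after f: (1 6 4)(2 5 3)
  after r': (1 2)(4 6)

f r' f r'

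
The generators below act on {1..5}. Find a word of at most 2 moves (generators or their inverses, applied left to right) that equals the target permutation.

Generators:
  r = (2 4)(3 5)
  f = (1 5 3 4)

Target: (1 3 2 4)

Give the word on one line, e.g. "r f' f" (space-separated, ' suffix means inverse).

  after f: (1 5 3 4)
  after r: (1 3 2 4)

f r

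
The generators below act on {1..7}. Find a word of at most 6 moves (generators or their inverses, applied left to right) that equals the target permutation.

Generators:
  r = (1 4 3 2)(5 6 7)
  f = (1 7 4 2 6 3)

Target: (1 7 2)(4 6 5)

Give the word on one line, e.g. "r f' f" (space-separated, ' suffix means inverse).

  after f: (1 7 4 2 6 3)
  after r: (1 5 6 2 7 3 4)
  after f: (1 5 3 2 4 7)
  after r': (1 7 2)(4 6 5)

f r f r'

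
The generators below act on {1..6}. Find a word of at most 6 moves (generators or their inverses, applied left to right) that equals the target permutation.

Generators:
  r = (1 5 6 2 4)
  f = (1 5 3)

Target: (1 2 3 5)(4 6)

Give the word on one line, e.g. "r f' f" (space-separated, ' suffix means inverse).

f r f r f'

  after f: (1 5 3)
  after r: (1 6 2 4)(3 5)
  after f: (1 6 2 4 5)
  after r: (1 2)(4 6)
  after f': (1 2 3 5)(4 6)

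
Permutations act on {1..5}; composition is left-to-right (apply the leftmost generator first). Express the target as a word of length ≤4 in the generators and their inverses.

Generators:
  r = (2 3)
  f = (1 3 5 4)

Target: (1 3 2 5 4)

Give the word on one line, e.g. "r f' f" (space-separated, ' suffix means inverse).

  after r: (2 3)
  after f: (1 3 2 5 4)

r f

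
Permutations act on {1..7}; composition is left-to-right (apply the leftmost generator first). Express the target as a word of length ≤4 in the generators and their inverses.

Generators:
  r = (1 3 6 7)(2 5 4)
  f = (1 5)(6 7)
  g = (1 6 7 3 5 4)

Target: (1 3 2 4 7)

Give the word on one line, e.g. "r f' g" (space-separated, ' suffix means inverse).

g r'

  after g: (1 6 7 3 5 4)
  after r': (1 3 2 4 7)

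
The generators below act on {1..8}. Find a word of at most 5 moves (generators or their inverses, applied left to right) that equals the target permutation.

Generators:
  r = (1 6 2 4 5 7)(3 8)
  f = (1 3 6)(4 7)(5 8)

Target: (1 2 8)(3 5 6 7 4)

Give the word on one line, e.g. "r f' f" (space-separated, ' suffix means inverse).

f' r' f' r

  after f': (1 6 3)(4 7)(5 8)
  after r': (2 6 8 4 5 3 7)
  after f': (1 6 5)(2 3 4 8 7)
  after r: (1 2 8)(3 5 6 7 4)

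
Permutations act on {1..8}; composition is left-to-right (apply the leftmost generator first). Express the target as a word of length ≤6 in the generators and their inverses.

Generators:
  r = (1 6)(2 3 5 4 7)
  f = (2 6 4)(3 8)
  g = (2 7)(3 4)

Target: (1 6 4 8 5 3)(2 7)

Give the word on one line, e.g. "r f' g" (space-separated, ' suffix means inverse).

  after r': (1 6)(2 7 4 5 3)
  after f: (1 4 5 8 3 6)(2 7)
  after g': (1 3 6)(4 5 8)
  after r': (1 2 7 4 3)(5 8)
  after f: (1 6 4 8 5 3)(2 7)

r' f g' r' f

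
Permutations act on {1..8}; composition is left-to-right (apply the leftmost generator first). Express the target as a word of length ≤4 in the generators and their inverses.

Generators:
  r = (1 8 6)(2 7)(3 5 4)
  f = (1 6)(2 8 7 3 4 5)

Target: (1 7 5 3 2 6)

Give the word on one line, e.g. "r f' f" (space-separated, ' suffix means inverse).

  after f: (1 6)(2 8 7 3 4 5)
  after r': (1 8 2)(3 5 7 4)
  after f: (1 7 5 3 2 6)

f r' f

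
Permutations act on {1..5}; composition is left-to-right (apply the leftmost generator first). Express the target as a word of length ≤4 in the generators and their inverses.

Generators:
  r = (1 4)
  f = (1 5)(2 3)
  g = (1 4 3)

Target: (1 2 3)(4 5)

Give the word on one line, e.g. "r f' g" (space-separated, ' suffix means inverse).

  after g': (1 3 4)
  after f': (1 2 3 4 5)
  after r': (1 2 3)(4 5)

g' f' r'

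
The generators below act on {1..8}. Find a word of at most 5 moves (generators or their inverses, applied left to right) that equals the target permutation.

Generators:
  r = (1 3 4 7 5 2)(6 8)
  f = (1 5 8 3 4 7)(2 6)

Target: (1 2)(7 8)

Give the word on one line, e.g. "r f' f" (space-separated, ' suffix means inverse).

f r' f r'

  after f: (1 5 8 3 4 7)(2 6)
  after r': (1 7 2 8)(5 6)
  after f: (2 3 4 7 6 8 5)
  after r': (1 2)(7 8)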